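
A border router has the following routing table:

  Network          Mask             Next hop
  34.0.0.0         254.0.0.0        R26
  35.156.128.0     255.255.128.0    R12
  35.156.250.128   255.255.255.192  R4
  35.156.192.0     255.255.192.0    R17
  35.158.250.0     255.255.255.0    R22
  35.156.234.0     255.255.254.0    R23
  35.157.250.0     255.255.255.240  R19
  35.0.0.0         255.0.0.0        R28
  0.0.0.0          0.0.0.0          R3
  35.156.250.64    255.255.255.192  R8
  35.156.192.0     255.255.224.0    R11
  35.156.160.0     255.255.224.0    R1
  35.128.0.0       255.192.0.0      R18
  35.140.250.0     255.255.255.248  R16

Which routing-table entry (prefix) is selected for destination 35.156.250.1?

35.156.192.0/18

Entries matching 35.156.250.1:
  0.0.0.0/0 (default, matches everything)
  34.0.0.0/7 (34.0.0.0 - 35.255.255.255)
  35.0.0.0/8 (35.0.0.0 - 35.255.255.255)
  35.128.0.0/10 (35.128.0.0 - 35.191.255.255)
  35.156.128.0/17 (35.156.128.0 - 35.156.255.255)
  35.156.192.0/18 (35.156.192.0 - 35.156.255.255)
Most specific is 35.156.192.0/18.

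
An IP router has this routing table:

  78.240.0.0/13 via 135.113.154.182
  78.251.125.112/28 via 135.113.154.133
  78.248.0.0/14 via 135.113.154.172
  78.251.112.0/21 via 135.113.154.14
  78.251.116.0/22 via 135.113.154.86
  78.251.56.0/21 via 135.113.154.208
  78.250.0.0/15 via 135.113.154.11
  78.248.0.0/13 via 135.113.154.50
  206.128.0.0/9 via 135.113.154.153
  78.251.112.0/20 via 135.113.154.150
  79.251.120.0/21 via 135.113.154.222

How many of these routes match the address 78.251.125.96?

Prefixes containing 78.251.125.96:
  78.248.0.0/13 (78.248.0.0 - 78.255.255.255)
  78.248.0.0/14 (78.248.0.0 - 78.251.255.255)
  78.250.0.0/15 (78.250.0.0 - 78.251.255.255)
  78.251.112.0/20 (78.251.112.0 - 78.251.127.255)
Total matching entries: 4.

4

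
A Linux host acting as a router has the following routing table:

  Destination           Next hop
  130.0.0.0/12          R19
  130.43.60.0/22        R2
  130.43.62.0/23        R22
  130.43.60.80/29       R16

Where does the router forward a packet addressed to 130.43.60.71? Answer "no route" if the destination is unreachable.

Routes whose prefix contains 130.43.60.71:
  130.43.60.0/22 (130.43.60.0 - 130.43.63.255) -> R2
More-specific entries that do NOT match:
  130.43.60.80/29 (130.43.60.80 - 130.43.60.87) does not contain 130.43.60.71
  130.43.62.0/23 (130.43.62.0 - 130.43.63.255) does not contain 130.43.60.71
Longest matching prefix is /22 -> next hop R2.

R2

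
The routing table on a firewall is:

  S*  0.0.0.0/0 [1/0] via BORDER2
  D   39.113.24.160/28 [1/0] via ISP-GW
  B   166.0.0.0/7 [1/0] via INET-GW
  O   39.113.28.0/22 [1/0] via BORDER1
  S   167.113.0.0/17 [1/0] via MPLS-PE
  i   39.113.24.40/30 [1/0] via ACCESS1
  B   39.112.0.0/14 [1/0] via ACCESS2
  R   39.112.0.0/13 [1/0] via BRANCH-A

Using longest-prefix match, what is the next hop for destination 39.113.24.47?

Routes whose prefix contains 39.113.24.47:
  0.0.0.0/0 (default, matches everything) -> BORDER2
  39.112.0.0/13 (39.112.0.0 - 39.119.255.255) -> BRANCH-A
  39.112.0.0/14 (39.112.0.0 - 39.115.255.255) -> ACCESS2
More-specific entries that do NOT match:
  39.113.24.40/30 (39.113.24.40 - 39.113.24.43) does not contain 39.113.24.47
  39.113.24.160/28 (39.113.24.160 - 39.113.24.175) does not contain 39.113.24.47
  39.113.28.0/22 (39.113.28.0 - 39.113.31.255) does not contain 39.113.24.47
  167.113.0.0/17 (167.113.0.0 - 167.113.127.255) does not contain 39.113.24.47
Longest matching prefix is /14 -> next hop ACCESS2.

ACCESS2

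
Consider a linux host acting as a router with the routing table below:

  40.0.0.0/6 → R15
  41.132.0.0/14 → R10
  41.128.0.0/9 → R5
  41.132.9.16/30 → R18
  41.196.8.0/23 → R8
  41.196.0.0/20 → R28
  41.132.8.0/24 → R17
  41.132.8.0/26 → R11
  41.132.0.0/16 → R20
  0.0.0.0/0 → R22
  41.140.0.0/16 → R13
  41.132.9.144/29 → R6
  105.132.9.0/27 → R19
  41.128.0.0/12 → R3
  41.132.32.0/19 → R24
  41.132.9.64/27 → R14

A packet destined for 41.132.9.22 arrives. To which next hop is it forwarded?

Routes whose prefix contains 41.132.9.22:
  0.0.0.0/0 (default, matches everything) -> R22
  40.0.0.0/6 (40.0.0.0 - 43.255.255.255) -> R15
  41.128.0.0/9 (41.128.0.0 - 41.255.255.255) -> R5
  41.128.0.0/12 (41.128.0.0 - 41.143.255.255) -> R3
  41.132.0.0/14 (41.132.0.0 - 41.135.255.255) -> R10
  41.132.0.0/16 (41.132.0.0 - 41.132.255.255) -> R20
More-specific entries that do NOT match:
  41.132.9.16/30 (41.132.9.16 - 41.132.9.19) does not contain 41.132.9.22
  41.132.9.144/29 (41.132.9.144 - 41.132.9.151) does not contain 41.132.9.22
  105.132.9.0/27 (105.132.9.0 - 105.132.9.31) does not contain 41.132.9.22
  41.132.9.64/27 (41.132.9.64 - 41.132.9.95) does not contain 41.132.9.22
  41.132.8.0/26 (41.132.8.0 - 41.132.8.63) does not contain 41.132.9.22
  41.132.8.0/24 (41.132.8.0 - 41.132.8.255) does not contain 41.132.9.22
  41.196.8.0/23 (41.196.8.0 - 41.196.9.255) does not contain 41.132.9.22
  41.196.0.0/20 (41.196.0.0 - 41.196.15.255) does not contain 41.132.9.22
  41.132.32.0/19 (41.132.32.0 - 41.132.63.255) does not contain 41.132.9.22
Longest matching prefix is /16 -> next hop R20.

R20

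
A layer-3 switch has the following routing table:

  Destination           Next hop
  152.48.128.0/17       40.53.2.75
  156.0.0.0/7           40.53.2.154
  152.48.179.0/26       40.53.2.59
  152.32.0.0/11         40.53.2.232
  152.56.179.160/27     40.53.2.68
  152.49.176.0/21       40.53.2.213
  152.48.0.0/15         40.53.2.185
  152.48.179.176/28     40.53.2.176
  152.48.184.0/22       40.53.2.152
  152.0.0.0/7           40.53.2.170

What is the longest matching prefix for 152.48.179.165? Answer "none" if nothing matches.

152.48.128.0/17

Entries matching 152.48.179.165:
  152.0.0.0/7 (152.0.0.0 - 153.255.255.255)
  152.32.0.0/11 (152.32.0.0 - 152.63.255.255)
  152.48.0.0/15 (152.48.0.0 - 152.49.255.255)
  152.48.128.0/17 (152.48.128.0 - 152.48.255.255)
Most specific is 152.48.128.0/17.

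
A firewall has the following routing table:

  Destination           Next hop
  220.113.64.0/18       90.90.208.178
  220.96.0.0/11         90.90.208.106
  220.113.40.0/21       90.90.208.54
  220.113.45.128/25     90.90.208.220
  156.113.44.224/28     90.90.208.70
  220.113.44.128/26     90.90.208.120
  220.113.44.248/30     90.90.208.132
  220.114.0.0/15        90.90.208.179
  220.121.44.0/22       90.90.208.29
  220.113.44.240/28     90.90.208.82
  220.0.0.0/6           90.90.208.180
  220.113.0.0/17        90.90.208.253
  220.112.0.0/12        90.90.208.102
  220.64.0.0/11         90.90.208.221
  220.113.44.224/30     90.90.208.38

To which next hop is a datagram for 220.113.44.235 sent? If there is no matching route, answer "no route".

Routes whose prefix contains 220.113.44.235:
  220.0.0.0/6 (220.0.0.0 - 223.255.255.255) -> 90.90.208.180
  220.96.0.0/11 (220.96.0.0 - 220.127.255.255) -> 90.90.208.106
  220.112.0.0/12 (220.112.0.0 - 220.127.255.255) -> 90.90.208.102
  220.113.0.0/17 (220.113.0.0 - 220.113.127.255) -> 90.90.208.253
  220.113.40.0/21 (220.113.40.0 - 220.113.47.255) -> 90.90.208.54
More-specific entries that do NOT match:
  220.113.44.248/30 (220.113.44.248 - 220.113.44.251) does not contain 220.113.44.235
  220.113.44.224/30 (220.113.44.224 - 220.113.44.227) does not contain 220.113.44.235
  156.113.44.224/28 (156.113.44.224 - 156.113.44.239) does not contain 220.113.44.235
  220.113.44.240/28 (220.113.44.240 - 220.113.44.255) does not contain 220.113.44.235
  220.113.44.128/26 (220.113.44.128 - 220.113.44.191) does not contain 220.113.44.235
  220.113.45.128/25 (220.113.45.128 - 220.113.45.255) does not contain 220.113.44.235
  220.121.44.0/22 (220.121.44.0 - 220.121.47.255) does not contain 220.113.44.235
Longest matching prefix is /21 -> next hop 90.90.208.54.

90.90.208.54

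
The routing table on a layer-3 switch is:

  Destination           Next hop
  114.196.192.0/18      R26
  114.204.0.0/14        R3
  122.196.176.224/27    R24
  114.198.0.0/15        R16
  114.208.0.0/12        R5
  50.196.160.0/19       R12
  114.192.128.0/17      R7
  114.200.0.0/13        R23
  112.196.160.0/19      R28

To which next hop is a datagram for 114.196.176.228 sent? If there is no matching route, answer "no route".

No entry's prefix contains 114.196.176.228; there is no default route.

no route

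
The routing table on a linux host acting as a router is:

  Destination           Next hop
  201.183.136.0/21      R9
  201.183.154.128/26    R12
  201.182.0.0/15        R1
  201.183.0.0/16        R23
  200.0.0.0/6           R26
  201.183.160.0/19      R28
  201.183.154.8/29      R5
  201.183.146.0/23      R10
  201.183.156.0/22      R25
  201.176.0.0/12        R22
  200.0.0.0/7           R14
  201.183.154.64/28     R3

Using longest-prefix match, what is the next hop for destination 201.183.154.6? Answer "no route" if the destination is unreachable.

Routes whose prefix contains 201.183.154.6:
  200.0.0.0/6 (200.0.0.0 - 203.255.255.255) -> R26
  200.0.0.0/7 (200.0.0.0 - 201.255.255.255) -> R14
  201.176.0.0/12 (201.176.0.0 - 201.191.255.255) -> R22
  201.182.0.0/15 (201.182.0.0 - 201.183.255.255) -> R1
  201.183.0.0/16 (201.183.0.0 - 201.183.255.255) -> R23
More-specific entries that do NOT match:
  201.183.154.8/29 (201.183.154.8 - 201.183.154.15) does not contain 201.183.154.6
  201.183.154.64/28 (201.183.154.64 - 201.183.154.79) does not contain 201.183.154.6
  201.183.154.128/26 (201.183.154.128 - 201.183.154.191) does not contain 201.183.154.6
  201.183.146.0/23 (201.183.146.0 - 201.183.147.255) does not contain 201.183.154.6
  201.183.156.0/22 (201.183.156.0 - 201.183.159.255) does not contain 201.183.154.6
  201.183.136.0/21 (201.183.136.0 - 201.183.143.255) does not contain 201.183.154.6
  201.183.160.0/19 (201.183.160.0 - 201.183.191.255) does not contain 201.183.154.6
Longest matching prefix is /16 -> next hop R23.

R23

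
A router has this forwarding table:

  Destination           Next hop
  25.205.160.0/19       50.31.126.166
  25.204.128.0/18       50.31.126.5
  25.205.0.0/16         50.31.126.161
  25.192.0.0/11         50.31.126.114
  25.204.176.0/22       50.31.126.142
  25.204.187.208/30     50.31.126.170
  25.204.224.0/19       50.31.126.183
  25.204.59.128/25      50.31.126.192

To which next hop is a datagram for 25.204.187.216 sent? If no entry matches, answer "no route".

50.31.126.5

Routes whose prefix contains 25.204.187.216:
  25.192.0.0/11 (25.192.0.0 - 25.223.255.255) -> 50.31.126.114
  25.204.128.0/18 (25.204.128.0 - 25.204.191.255) -> 50.31.126.5
More-specific entries that do NOT match:
  25.204.187.208/30 (25.204.187.208 - 25.204.187.211) does not contain 25.204.187.216
  25.204.59.128/25 (25.204.59.128 - 25.204.59.255) does not contain 25.204.187.216
  25.204.176.0/22 (25.204.176.0 - 25.204.179.255) does not contain 25.204.187.216
  25.205.160.0/19 (25.205.160.0 - 25.205.191.255) does not contain 25.204.187.216
  25.204.224.0/19 (25.204.224.0 - 25.204.255.255) does not contain 25.204.187.216
Longest matching prefix is /18 -> next hop 50.31.126.5.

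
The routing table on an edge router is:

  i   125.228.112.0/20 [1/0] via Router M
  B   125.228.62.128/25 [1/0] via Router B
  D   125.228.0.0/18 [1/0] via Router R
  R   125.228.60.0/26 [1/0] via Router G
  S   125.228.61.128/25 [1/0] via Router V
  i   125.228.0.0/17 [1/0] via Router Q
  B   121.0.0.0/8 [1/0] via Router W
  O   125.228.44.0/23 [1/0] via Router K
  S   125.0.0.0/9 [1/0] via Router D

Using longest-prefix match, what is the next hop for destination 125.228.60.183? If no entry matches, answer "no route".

Routes whose prefix contains 125.228.60.183:
  125.228.0.0/17 (125.228.0.0 - 125.228.127.255) -> Router Q
  125.228.0.0/18 (125.228.0.0 - 125.228.63.255) -> Router R
More-specific entries that do NOT match:
  125.228.60.0/26 (125.228.60.0 - 125.228.60.63) does not contain 125.228.60.183
  125.228.62.128/25 (125.228.62.128 - 125.228.62.255) does not contain 125.228.60.183
  125.228.61.128/25 (125.228.61.128 - 125.228.61.255) does not contain 125.228.60.183
  125.228.44.0/23 (125.228.44.0 - 125.228.45.255) does not contain 125.228.60.183
  125.228.112.0/20 (125.228.112.0 - 125.228.127.255) does not contain 125.228.60.183
Longest matching prefix is /18 -> next hop Router R.

Router R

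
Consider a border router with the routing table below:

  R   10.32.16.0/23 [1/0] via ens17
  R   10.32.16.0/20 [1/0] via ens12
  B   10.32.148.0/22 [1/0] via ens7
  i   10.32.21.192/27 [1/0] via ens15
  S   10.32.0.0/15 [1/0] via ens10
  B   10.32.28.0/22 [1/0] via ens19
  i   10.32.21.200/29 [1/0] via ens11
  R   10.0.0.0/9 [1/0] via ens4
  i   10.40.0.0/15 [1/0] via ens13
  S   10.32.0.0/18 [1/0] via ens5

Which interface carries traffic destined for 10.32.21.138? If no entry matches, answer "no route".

ens12

Routes whose prefix contains 10.32.21.138:
  10.0.0.0/9 (10.0.0.0 - 10.127.255.255) -> ens4
  10.32.0.0/15 (10.32.0.0 - 10.33.255.255) -> ens10
  10.32.0.0/18 (10.32.0.0 - 10.32.63.255) -> ens5
  10.32.16.0/20 (10.32.16.0 - 10.32.31.255) -> ens12
More-specific entries that do NOT match:
  10.32.21.200/29 (10.32.21.200 - 10.32.21.207) does not contain 10.32.21.138
  10.32.21.192/27 (10.32.21.192 - 10.32.21.223) does not contain 10.32.21.138
  10.32.16.0/23 (10.32.16.0 - 10.32.17.255) does not contain 10.32.21.138
  10.32.148.0/22 (10.32.148.0 - 10.32.151.255) does not contain 10.32.21.138
  10.32.28.0/22 (10.32.28.0 - 10.32.31.255) does not contain 10.32.21.138
Longest matching prefix is /20 -> interface ens12.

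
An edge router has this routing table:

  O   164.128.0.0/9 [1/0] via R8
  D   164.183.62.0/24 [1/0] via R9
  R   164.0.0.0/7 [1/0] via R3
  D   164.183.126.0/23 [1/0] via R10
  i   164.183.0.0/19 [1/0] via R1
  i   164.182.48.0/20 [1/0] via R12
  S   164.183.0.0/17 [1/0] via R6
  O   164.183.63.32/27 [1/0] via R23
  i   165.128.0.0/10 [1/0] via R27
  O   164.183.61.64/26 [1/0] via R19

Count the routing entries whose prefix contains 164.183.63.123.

Prefixes containing 164.183.63.123:
  164.0.0.0/7 (164.0.0.0 - 165.255.255.255)
  164.128.0.0/9 (164.128.0.0 - 164.255.255.255)
  164.183.0.0/17 (164.183.0.0 - 164.183.127.255)
Total matching entries: 3.

3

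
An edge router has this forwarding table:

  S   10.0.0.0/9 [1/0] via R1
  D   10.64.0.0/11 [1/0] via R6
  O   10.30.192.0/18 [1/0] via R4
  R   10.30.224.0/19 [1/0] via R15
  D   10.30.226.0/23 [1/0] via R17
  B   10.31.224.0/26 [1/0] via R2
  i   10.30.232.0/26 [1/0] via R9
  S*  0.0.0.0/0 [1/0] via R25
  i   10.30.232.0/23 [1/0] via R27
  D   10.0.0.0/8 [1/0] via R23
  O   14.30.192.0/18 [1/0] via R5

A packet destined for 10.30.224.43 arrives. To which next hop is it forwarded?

Routes whose prefix contains 10.30.224.43:
  0.0.0.0/0 (default, matches everything) -> R25
  10.0.0.0/8 (10.0.0.0 - 10.255.255.255) -> R23
  10.0.0.0/9 (10.0.0.0 - 10.127.255.255) -> R1
  10.30.192.0/18 (10.30.192.0 - 10.30.255.255) -> R4
  10.30.224.0/19 (10.30.224.0 - 10.30.255.255) -> R15
More-specific entries that do NOT match:
  10.31.224.0/26 (10.31.224.0 - 10.31.224.63) does not contain 10.30.224.43
  10.30.232.0/26 (10.30.232.0 - 10.30.232.63) does not contain 10.30.224.43
  10.30.226.0/23 (10.30.226.0 - 10.30.227.255) does not contain 10.30.224.43
  10.30.232.0/23 (10.30.232.0 - 10.30.233.255) does not contain 10.30.224.43
Longest matching prefix is /19 -> next hop R15.

R15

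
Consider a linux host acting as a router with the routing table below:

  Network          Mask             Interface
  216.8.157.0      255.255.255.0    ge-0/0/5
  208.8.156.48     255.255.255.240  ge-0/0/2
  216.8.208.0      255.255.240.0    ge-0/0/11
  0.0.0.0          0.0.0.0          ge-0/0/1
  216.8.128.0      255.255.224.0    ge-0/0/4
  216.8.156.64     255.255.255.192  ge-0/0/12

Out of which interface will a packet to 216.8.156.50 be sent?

ge-0/0/4

Routes whose prefix contains 216.8.156.50:
  0.0.0.0/0 (default, matches everything) -> ge-0/0/1
  216.8.128.0/19 (216.8.128.0 - 216.8.159.255) -> ge-0/0/4
More-specific entries that do NOT match:
  208.8.156.48/28 (208.8.156.48 - 208.8.156.63) does not contain 216.8.156.50
  216.8.156.64/26 (216.8.156.64 - 216.8.156.127) does not contain 216.8.156.50
  216.8.157.0/24 (216.8.157.0 - 216.8.157.255) does not contain 216.8.156.50
  216.8.208.0/20 (216.8.208.0 - 216.8.223.255) does not contain 216.8.156.50
Longest matching prefix is /19 -> interface ge-0/0/4.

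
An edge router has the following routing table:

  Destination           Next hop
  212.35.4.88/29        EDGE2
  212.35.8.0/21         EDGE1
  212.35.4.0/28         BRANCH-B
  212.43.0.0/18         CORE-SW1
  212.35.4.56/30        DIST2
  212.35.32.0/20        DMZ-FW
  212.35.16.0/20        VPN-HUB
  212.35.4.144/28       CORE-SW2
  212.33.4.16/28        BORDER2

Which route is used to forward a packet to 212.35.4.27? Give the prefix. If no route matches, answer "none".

212.35.4.27 is outside every listed prefix and there is no default route.

none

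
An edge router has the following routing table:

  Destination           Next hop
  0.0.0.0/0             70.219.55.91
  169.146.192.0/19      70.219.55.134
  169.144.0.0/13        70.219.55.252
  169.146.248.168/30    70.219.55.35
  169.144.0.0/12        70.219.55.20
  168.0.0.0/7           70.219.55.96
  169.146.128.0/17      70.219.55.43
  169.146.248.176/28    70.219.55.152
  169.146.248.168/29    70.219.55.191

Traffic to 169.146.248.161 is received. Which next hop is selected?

Routes whose prefix contains 169.146.248.161:
  0.0.0.0/0 (default, matches everything) -> 70.219.55.91
  168.0.0.0/7 (168.0.0.0 - 169.255.255.255) -> 70.219.55.96
  169.144.0.0/12 (169.144.0.0 - 169.159.255.255) -> 70.219.55.20
  169.144.0.0/13 (169.144.0.0 - 169.151.255.255) -> 70.219.55.252
  169.146.128.0/17 (169.146.128.0 - 169.146.255.255) -> 70.219.55.43
More-specific entries that do NOT match:
  169.146.248.168/30 (169.146.248.168 - 169.146.248.171) does not contain 169.146.248.161
  169.146.248.168/29 (169.146.248.168 - 169.146.248.175) does not contain 169.146.248.161
  169.146.248.176/28 (169.146.248.176 - 169.146.248.191) does not contain 169.146.248.161
  169.146.192.0/19 (169.146.192.0 - 169.146.223.255) does not contain 169.146.248.161
Longest matching prefix is /17 -> next hop 70.219.55.43.

70.219.55.43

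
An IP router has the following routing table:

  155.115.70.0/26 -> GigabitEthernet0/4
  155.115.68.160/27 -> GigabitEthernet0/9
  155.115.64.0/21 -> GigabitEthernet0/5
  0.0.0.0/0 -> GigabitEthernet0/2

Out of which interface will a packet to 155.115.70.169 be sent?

Routes whose prefix contains 155.115.70.169:
  0.0.0.0/0 (default, matches everything) -> GigabitEthernet0/2
  155.115.64.0/21 (155.115.64.0 - 155.115.71.255) -> GigabitEthernet0/5
More-specific entries that do NOT match:
  155.115.68.160/27 (155.115.68.160 - 155.115.68.191) does not contain 155.115.70.169
  155.115.70.0/26 (155.115.70.0 - 155.115.70.63) does not contain 155.115.70.169
Longest matching prefix is /21 -> interface GigabitEthernet0/5.

GigabitEthernet0/5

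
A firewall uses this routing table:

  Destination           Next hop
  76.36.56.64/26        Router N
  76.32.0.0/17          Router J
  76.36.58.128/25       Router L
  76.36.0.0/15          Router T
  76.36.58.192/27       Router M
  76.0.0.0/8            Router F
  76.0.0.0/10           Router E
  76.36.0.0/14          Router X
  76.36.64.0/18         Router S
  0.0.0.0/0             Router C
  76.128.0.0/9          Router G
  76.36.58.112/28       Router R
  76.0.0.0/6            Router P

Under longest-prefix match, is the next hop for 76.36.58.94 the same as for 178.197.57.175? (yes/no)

no

76.36.58.94: longest match 76.36.0.0/15 -> Router T
178.197.57.175: longest match 0.0.0.0/0 -> Router C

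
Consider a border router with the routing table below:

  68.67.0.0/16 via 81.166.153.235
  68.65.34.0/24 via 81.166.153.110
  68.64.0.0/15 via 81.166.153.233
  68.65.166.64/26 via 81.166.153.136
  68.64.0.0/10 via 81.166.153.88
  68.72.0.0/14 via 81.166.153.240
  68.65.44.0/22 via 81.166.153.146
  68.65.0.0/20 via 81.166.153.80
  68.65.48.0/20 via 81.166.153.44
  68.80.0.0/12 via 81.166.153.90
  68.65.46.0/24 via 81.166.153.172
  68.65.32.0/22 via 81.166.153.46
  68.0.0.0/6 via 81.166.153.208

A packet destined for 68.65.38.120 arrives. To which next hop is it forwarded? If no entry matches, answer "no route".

Routes whose prefix contains 68.65.38.120:
  68.0.0.0/6 (68.0.0.0 - 71.255.255.255) -> 81.166.153.208
  68.64.0.0/10 (68.64.0.0 - 68.127.255.255) -> 81.166.153.88
  68.64.0.0/15 (68.64.0.0 - 68.65.255.255) -> 81.166.153.233
More-specific entries that do NOT match:
  68.65.166.64/26 (68.65.166.64 - 68.65.166.127) does not contain 68.65.38.120
  68.65.34.0/24 (68.65.34.0 - 68.65.34.255) does not contain 68.65.38.120
  68.65.46.0/24 (68.65.46.0 - 68.65.46.255) does not contain 68.65.38.120
  68.65.44.0/22 (68.65.44.0 - 68.65.47.255) does not contain 68.65.38.120
  68.65.32.0/22 (68.65.32.0 - 68.65.35.255) does not contain 68.65.38.120
  68.65.0.0/20 (68.65.0.0 - 68.65.15.255) does not contain 68.65.38.120
  68.65.48.0/20 (68.65.48.0 - 68.65.63.255) does not contain 68.65.38.120
  68.67.0.0/16 (68.67.0.0 - 68.67.255.255) does not contain 68.65.38.120
Longest matching prefix is /15 -> next hop 81.166.153.233.

81.166.153.233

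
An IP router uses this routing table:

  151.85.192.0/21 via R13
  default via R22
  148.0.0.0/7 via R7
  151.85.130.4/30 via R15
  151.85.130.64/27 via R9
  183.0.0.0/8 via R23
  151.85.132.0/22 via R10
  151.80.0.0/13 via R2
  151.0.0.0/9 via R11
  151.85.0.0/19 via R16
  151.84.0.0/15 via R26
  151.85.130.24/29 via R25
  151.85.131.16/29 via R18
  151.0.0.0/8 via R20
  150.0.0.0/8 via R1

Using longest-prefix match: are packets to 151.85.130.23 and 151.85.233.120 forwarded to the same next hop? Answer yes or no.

151.85.130.23: longest match 151.84.0.0/15 -> R26
151.85.233.120: longest match 151.84.0.0/15 -> R26

yes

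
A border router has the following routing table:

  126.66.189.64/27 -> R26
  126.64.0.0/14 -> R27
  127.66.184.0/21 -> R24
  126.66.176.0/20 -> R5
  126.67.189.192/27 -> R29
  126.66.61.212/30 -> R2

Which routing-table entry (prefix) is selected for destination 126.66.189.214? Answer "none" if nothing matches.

Entries matching 126.66.189.214:
  126.64.0.0/14 (126.64.0.0 - 126.67.255.255)
  126.66.176.0/20 (126.66.176.0 - 126.66.191.255)
Most specific is 126.66.176.0/20.

126.66.176.0/20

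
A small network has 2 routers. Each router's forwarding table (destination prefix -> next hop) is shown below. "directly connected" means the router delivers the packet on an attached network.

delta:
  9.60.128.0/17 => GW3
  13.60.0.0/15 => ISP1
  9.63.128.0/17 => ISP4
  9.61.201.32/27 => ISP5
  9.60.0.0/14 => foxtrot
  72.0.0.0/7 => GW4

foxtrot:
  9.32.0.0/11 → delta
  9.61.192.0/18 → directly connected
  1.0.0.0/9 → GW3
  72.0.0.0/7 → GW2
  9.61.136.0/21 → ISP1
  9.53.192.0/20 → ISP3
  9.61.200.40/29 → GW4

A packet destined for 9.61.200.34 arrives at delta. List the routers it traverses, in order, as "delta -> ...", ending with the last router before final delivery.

delta -> foxtrot

At delta: longest match for 9.61.200.34 is 9.60.0.0/14 -> foxtrot
At foxtrot: longest match for 9.61.200.34 is 9.61.192.0/18 -> directly connected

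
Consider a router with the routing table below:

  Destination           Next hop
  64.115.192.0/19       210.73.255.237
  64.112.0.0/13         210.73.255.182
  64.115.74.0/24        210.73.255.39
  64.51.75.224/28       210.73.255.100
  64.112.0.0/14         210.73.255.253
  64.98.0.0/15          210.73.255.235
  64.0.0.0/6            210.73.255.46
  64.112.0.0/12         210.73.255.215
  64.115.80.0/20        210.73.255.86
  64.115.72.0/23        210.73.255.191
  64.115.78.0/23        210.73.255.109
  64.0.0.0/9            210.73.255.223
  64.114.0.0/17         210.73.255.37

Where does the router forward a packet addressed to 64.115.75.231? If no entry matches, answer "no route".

210.73.255.253

Routes whose prefix contains 64.115.75.231:
  64.0.0.0/6 (64.0.0.0 - 67.255.255.255) -> 210.73.255.46
  64.0.0.0/9 (64.0.0.0 - 64.127.255.255) -> 210.73.255.223
  64.112.0.0/12 (64.112.0.0 - 64.127.255.255) -> 210.73.255.215
  64.112.0.0/13 (64.112.0.0 - 64.119.255.255) -> 210.73.255.182
  64.112.0.0/14 (64.112.0.0 - 64.115.255.255) -> 210.73.255.253
More-specific entries that do NOT match:
  64.51.75.224/28 (64.51.75.224 - 64.51.75.239) does not contain 64.115.75.231
  64.115.74.0/24 (64.115.74.0 - 64.115.74.255) does not contain 64.115.75.231
  64.115.72.0/23 (64.115.72.0 - 64.115.73.255) does not contain 64.115.75.231
  64.115.78.0/23 (64.115.78.0 - 64.115.79.255) does not contain 64.115.75.231
  64.115.80.0/20 (64.115.80.0 - 64.115.95.255) does not contain 64.115.75.231
  64.115.192.0/19 (64.115.192.0 - 64.115.223.255) does not contain 64.115.75.231
  64.114.0.0/17 (64.114.0.0 - 64.114.127.255) does not contain 64.115.75.231
  64.98.0.0/15 (64.98.0.0 - 64.99.255.255) does not contain 64.115.75.231
Longest matching prefix is /14 -> next hop 210.73.255.253.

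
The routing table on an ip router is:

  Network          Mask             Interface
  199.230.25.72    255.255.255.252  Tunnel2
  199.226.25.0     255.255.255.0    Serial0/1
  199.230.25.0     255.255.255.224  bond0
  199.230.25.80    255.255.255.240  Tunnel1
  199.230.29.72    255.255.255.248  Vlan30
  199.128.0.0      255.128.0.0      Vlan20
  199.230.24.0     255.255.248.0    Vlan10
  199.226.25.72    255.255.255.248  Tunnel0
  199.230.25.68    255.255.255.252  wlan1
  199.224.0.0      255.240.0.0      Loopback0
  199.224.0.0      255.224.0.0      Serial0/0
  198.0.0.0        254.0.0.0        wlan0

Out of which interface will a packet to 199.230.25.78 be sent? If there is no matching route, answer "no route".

Vlan10

Routes whose prefix contains 199.230.25.78:
  198.0.0.0/7 (198.0.0.0 - 199.255.255.255) -> wlan0
  199.128.0.0/9 (199.128.0.0 - 199.255.255.255) -> Vlan20
  199.224.0.0/11 (199.224.0.0 - 199.255.255.255) -> Serial0/0
  199.224.0.0/12 (199.224.0.0 - 199.239.255.255) -> Loopback0
  199.230.24.0/21 (199.230.24.0 - 199.230.31.255) -> Vlan10
More-specific entries that do NOT match:
  199.230.25.72/30 (199.230.25.72 - 199.230.25.75) does not contain 199.230.25.78
  199.230.25.68/30 (199.230.25.68 - 199.230.25.71) does not contain 199.230.25.78
  199.230.29.72/29 (199.230.29.72 - 199.230.29.79) does not contain 199.230.25.78
  199.226.25.72/29 (199.226.25.72 - 199.226.25.79) does not contain 199.230.25.78
  199.230.25.80/28 (199.230.25.80 - 199.230.25.95) does not contain 199.230.25.78
  199.230.25.0/27 (199.230.25.0 - 199.230.25.31) does not contain 199.230.25.78
  199.226.25.0/24 (199.226.25.0 - 199.226.25.255) does not contain 199.230.25.78
Longest matching prefix is /21 -> interface Vlan10.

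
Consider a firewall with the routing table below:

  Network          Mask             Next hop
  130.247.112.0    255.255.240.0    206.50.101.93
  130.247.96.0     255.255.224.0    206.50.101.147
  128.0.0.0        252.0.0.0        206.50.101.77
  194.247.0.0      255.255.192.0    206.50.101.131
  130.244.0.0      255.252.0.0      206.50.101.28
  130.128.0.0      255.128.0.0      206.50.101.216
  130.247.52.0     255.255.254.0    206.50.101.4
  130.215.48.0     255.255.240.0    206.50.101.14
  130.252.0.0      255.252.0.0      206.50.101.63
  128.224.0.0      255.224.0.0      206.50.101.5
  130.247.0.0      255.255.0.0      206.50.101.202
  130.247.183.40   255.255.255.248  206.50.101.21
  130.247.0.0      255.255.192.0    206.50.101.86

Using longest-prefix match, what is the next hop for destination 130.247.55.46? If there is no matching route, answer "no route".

206.50.101.86

Routes whose prefix contains 130.247.55.46:
  128.0.0.0/6 (128.0.0.0 - 131.255.255.255) -> 206.50.101.77
  130.128.0.0/9 (130.128.0.0 - 130.255.255.255) -> 206.50.101.216
  130.244.0.0/14 (130.244.0.0 - 130.247.255.255) -> 206.50.101.28
  130.247.0.0/16 (130.247.0.0 - 130.247.255.255) -> 206.50.101.202
  130.247.0.0/18 (130.247.0.0 - 130.247.63.255) -> 206.50.101.86
More-specific entries that do NOT match:
  130.247.183.40/29 (130.247.183.40 - 130.247.183.47) does not contain 130.247.55.46
  130.247.52.0/23 (130.247.52.0 - 130.247.53.255) does not contain 130.247.55.46
  130.247.112.0/20 (130.247.112.0 - 130.247.127.255) does not contain 130.247.55.46
  130.215.48.0/20 (130.215.48.0 - 130.215.63.255) does not contain 130.247.55.46
  130.247.96.0/19 (130.247.96.0 - 130.247.127.255) does not contain 130.247.55.46
Longest matching prefix is /18 -> next hop 206.50.101.86.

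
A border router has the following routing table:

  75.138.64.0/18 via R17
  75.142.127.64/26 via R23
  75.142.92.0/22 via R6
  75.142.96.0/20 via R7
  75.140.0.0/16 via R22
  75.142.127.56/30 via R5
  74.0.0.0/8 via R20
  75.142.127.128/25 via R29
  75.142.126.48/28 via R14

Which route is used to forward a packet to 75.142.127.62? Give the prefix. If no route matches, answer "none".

none

75.142.127.62 is outside every listed prefix and there is no default route.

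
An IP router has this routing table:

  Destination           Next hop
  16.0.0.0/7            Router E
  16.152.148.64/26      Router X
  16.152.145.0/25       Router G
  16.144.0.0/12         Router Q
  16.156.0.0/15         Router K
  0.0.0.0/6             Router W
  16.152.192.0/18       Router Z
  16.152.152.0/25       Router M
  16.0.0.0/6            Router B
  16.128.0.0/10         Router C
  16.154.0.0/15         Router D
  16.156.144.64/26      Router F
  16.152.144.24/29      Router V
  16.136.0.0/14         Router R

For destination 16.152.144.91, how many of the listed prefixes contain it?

Prefixes containing 16.152.144.91:
  16.0.0.0/6 (16.0.0.0 - 19.255.255.255)
  16.0.0.0/7 (16.0.0.0 - 17.255.255.255)
  16.128.0.0/10 (16.128.0.0 - 16.191.255.255)
  16.144.0.0/12 (16.144.0.0 - 16.159.255.255)
Total matching entries: 4.

4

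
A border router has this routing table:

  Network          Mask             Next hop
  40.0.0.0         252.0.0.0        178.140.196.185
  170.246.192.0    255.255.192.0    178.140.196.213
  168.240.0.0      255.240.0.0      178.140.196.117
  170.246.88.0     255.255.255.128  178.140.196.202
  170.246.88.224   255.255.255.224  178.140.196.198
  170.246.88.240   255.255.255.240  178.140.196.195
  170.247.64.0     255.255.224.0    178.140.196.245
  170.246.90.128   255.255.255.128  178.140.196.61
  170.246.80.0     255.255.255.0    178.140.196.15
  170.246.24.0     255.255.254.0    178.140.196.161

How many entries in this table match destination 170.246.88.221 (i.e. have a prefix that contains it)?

0

No listed prefix contains 170.246.88.221.
Total matching entries: 0.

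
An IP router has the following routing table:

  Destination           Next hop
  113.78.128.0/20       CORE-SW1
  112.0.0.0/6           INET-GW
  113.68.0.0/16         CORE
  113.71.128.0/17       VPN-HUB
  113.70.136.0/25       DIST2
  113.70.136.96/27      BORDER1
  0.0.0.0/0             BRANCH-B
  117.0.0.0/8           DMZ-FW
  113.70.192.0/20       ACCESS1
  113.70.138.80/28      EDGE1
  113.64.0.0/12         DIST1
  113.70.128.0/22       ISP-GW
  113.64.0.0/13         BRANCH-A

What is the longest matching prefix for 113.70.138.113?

Entries matching 113.70.138.113:
  0.0.0.0/0 (default, matches everything)
  112.0.0.0/6 (112.0.0.0 - 115.255.255.255)
  113.64.0.0/12 (113.64.0.0 - 113.79.255.255)
  113.64.0.0/13 (113.64.0.0 - 113.71.255.255)
Most specific is 113.64.0.0/13.

113.64.0.0/13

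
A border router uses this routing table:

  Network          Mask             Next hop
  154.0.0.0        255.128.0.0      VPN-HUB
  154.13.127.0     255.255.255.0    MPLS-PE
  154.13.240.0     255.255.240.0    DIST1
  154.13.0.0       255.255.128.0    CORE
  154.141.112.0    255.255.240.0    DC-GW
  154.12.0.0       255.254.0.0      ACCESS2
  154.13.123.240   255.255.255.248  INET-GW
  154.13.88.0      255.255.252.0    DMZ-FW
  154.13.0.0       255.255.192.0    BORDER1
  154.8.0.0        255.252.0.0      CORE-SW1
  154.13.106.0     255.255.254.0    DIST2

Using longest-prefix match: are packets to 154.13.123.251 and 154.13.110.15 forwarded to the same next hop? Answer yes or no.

yes

154.13.123.251: longest match 154.13.0.0/17 -> CORE
154.13.110.15: longest match 154.13.0.0/17 -> CORE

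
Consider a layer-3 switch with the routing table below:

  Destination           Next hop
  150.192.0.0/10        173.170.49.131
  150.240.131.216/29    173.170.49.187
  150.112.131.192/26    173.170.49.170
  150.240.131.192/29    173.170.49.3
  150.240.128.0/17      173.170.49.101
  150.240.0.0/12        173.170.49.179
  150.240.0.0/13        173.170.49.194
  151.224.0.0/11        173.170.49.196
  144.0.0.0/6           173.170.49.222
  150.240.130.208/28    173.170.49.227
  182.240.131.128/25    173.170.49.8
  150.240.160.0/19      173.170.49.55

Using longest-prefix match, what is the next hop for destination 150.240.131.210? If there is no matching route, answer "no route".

Routes whose prefix contains 150.240.131.210:
  150.192.0.0/10 (150.192.0.0 - 150.255.255.255) -> 173.170.49.131
  150.240.0.0/12 (150.240.0.0 - 150.255.255.255) -> 173.170.49.179
  150.240.0.0/13 (150.240.0.0 - 150.247.255.255) -> 173.170.49.194
  150.240.128.0/17 (150.240.128.0 - 150.240.255.255) -> 173.170.49.101
More-specific entries that do NOT match:
  150.240.131.216/29 (150.240.131.216 - 150.240.131.223) does not contain 150.240.131.210
  150.240.131.192/29 (150.240.131.192 - 150.240.131.199) does not contain 150.240.131.210
  150.240.130.208/28 (150.240.130.208 - 150.240.130.223) does not contain 150.240.131.210
  150.112.131.192/26 (150.112.131.192 - 150.112.131.255) does not contain 150.240.131.210
  182.240.131.128/25 (182.240.131.128 - 182.240.131.255) does not contain 150.240.131.210
  150.240.160.0/19 (150.240.160.0 - 150.240.191.255) does not contain 150.240.131.210
Longest matching prefix is /17 -> next hop 173.170.49.101.

173.170.49.101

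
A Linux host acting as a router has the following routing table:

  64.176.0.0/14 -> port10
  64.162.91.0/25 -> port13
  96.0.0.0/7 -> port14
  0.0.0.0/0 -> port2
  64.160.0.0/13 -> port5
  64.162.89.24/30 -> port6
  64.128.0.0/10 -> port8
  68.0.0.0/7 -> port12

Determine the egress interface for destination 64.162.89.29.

Routes whose prefix contains 64.162.89.29:
  0.0.0.0/0 (default, matches everything) -> port2
  64.128.0.0/10 (64.128.0.0 - 64.191.255.255) -> port8
  64.160.0.0/13 (64.160.0.0 - 64.167.255.255) -> port5
More-specific entries that do NOT match:
  64.162.89.24/30 (64.162.89.24 - 64.162.89.27) does not contain 64.162.89.29
  64.162.91.0/25 (64.162.91.0 - 64.162.91.127) does not contain 64.162.89.29
  64.176.0.0/14 (64.176.0.0 - 64.179.255.255) does not contain 64.162.89.29
Longest matching prefix is /13 -> interface port5.

port5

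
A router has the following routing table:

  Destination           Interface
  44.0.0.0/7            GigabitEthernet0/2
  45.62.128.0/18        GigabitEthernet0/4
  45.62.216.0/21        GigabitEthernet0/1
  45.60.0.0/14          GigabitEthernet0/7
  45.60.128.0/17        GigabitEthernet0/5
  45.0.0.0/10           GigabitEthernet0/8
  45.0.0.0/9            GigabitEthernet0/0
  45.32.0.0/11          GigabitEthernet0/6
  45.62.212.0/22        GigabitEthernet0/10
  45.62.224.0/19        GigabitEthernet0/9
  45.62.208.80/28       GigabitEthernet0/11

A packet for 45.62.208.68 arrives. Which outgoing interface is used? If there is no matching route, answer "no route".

Routes whose prefix contains 45.62.208.68:
  44.0.0.0/7 (44.0.0.0 - 45.255.255.255) -> GigabitEthernet0/2
  45.0.0.0/9 (45.0.0.0 - 45.127.255.255) -> GigabitEthernet0/0
  45.0.0.0/10 (45.0.0.0 - 45.63.255.255) -> GigabitEthernet0/8
  45.32.0.0/11 (45.32.0.0 - 45.63.255.255) -> GigabitEthernet0/6
  45.60.0.0/14 (45.60.0.0 - 45.63.255.255) -> GigabitEthernet0/7
More-specific entries that do NOT match:
  45.62.208.80/28 (45.62.208.80 - 45.62.208.95) does not contain 45.62.208.68
  45.62.212.0/22 (45.62.212.0 - 45.62.215.255) does not contain 45.62.208.68
  45.62.216.0/21 (45.62.216.0 - 45.62.223.255) does not contain 45.62.208.68
  45.62.224.0/19 (45.62.224.0 - 45.62.255.255) does not contain 45.62.208.68
  45.62.128.0/18 (45.62.128.0 - 45.62.191.255) does not contain 45.62.208.68
  45.60.128.0/17 (45.60.128.0 - 45.60.255.255) does not contain 45.62.208.68
Longest matching prefix is /14 -> interface GigabitEthernet0/7.

GigabitEthernet0/7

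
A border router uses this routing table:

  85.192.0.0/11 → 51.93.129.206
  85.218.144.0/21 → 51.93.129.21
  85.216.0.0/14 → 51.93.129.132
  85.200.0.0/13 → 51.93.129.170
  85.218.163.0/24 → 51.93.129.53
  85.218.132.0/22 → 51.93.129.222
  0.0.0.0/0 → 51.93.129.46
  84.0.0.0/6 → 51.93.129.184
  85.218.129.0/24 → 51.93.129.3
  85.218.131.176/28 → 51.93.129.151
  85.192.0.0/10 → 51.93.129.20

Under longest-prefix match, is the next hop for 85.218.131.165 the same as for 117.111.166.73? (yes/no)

no

85.218.131.165: longest match 85.216.0.0/14 -> 51.93.129.132
117.111.166.73: longest match 0.0.0.0/0 -> 51.93.129.46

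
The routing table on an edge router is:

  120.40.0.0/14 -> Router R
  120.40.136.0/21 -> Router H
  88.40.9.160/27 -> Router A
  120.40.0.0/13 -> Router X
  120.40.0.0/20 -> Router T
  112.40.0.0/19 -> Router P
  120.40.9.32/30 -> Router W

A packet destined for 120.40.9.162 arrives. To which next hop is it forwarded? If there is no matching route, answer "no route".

Routes whose prefix contains 120.40.9.162:
  120.40.0.0/13 (120.40.0.0 - 120.47.255.255) -> Router X
  120.40.0.0/14 (120.40.0.0 - 120.43.255.255) -> Router R
  120.40.0.0/20 (120.40.0.0 - 120.40.15.255) -> Router T
More-specific entries that do NOT match:
  120.40.9.32/30 (120.40.9.32 - 120.40.9.35) does not contain 120.40.9.162
  88.40.9.160/27 (88.40.9.160 - 88.40.9.191) does not contain 120.40.9.162
  120.40.136.0/21 (120.40.136.0 - 120.40.143.255) does not contain 120.40.9.162
Longest matching prefix is /20 -> next hop Router T.

Router T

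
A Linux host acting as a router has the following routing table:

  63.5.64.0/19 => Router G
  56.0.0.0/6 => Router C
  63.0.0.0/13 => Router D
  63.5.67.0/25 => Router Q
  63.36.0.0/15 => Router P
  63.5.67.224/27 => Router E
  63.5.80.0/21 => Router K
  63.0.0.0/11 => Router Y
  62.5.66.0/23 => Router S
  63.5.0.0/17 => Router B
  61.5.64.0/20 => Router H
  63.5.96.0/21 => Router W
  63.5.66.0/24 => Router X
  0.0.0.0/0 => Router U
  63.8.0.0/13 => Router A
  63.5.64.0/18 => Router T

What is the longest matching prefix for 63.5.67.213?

63.5.64.0/19

Entries matching 63.5.67.213:
  0.0.0.0/0 (default, matches everything)
  63.0.0.0/11 (63.0.0.0 - 63.31.255.255)
  63.0.0.0/13 (63.0.0.0 - 63.7.255.255)
  63.5.0.0/17 (63.5.0.0 - 63.5.127.255)
  63.5.64.0/18 (63.5.64.0 - 63.5.127.255)
  63.5.64.0/19 (63.5.64.0 - 63.5.95.255)
Most specific is 63.5.64.0/19.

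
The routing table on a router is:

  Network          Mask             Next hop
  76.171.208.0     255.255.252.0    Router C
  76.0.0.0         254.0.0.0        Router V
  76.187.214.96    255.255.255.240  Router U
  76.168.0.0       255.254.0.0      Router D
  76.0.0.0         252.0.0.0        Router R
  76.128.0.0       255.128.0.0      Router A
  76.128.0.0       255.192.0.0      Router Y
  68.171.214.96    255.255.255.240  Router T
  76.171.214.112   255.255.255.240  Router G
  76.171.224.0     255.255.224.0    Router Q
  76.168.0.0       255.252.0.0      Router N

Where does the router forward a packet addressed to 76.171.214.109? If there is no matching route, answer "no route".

Routes whose prefix contains 76.171.214.109:
  76.0.0.0/6 (76.0.0.0 - 79.255.255.255) -> Router R
  76.0.0.0/7 (76.0.0.0 - 77.255.255.255) -> Router V
  76.128.0.0/9 (76.128.0.0 - 76.255.255.255) -> Router A
  76.128.0.0/10 (76.128.0.0 - 76.191.255.255) -> Router Y
  76.168.0.0/14 (76.168.0.0 - 76.171.255.255) -> Router N
More-specific entries that do NOT match:
  76.187.214.96/28 (76.187.214.96 - 76.187.214.111) does not contain 76.171.214.109
  68.171.214.96/28 (68.171.214.96 - 68.171.214.111) does not contain 76.171.214.109
  76.171.214.112/28 (76.171.214.112 - 76.171.214.127) does not contain 76.171.214.109
  76.171.208.0/22 (76.171.208.0 - 76.171.211.255) does not contain 76.171.214.109
  76.171.224.0/19 (76.171.224.0 - 76.171.255.255) does not contain 76.171.214.109
  76.168.0.0/15 (76.168.0.0 - 76.169.255.255) does not contain 76.171.214.109
Longest matching prefix is /14 -> next hop Router N.

Router N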